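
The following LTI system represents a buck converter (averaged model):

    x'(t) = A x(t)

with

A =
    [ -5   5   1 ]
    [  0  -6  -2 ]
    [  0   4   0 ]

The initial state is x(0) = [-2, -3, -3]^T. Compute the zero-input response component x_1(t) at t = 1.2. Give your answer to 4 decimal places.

det(sI - A) = s^3 - (tr A)s^2 + (M11 + M22 + M33)s - det A, where Mii is the 2×2 principal minor of A obtained by deleting row i and column i.
tr A = (-5) + (-6) + 0 = -11; M11 = (-6)·0 - (-2)·4 = 0 - (-8) = 8; M22 = (-5)·0 - 1·0 = 0 - 0 = 0; M33 = (-5)·(-6) - 5·0 = 30 - 0 = 30; sum of minors = 38.
det A = (-5)·((-6)·0 - (-2)·4) - 5·(0·0 - (-2)·0) + 1·(0·4 - (-6)·0) = (-5)·8 - 5·0 + 1·0 = -40.
So p(s) = det(sI - A) = s^3 + 11s^2 + 38s + 40.
Rational-root test: any integer root divides 40. Testing small divisors, s = -2 works: p(-2) = -8 + 44 + (-76) + 40 = 0, so (s + 2) is a factor.
Dividing, p(s) = (s + 2)(s^2 + 9s + 20).
Factor s^2 + 9s + 20: two numbers with sum -9 and product 20 are -4 and -5, so s^2 + 9s + 20 = (s + 4)(s + 5).
Hence p(s) = (s + 2) (s + 4) (s + 5), with roots -5, -4, -2.
The eigenvalues -5, -4, -2 are distinct and real, so A is diagonalisable and x(t) = e^{At} x(0) = V diag(e^{λ_i t}) V^{-1} x(0), where the columns of V are the eigenvectors.
λ = -5: A - (-5)I = [[0, 5, 1], [0, -1, -2], [0, 4, 5]]. v must be orthogonal to every row; (row 1) × (row 2) = [-9, 0, 0], so take v_1 = [1, 0, 0]^T.
λ = -4: A - (-4)I = [[-1, 5, 1], [0, -2, -2], [0, 4, 4]]. v must be orthogonal to every row; (row 1) × (row 2) = [-8, -2, 2], so take v_2 = [4, 1, -1]^T.
λ = -2: A - (-2)I = [[-3, 5, 1], [0, -4, -2], [0, 4, 2]]. v must be orthogonal to every row; (row 1) × (row 2) = [-6, -6, 12], so take v_3 = [-1, -1, 2]^T.
V = [v_1 v_2 v_3] = [[1, 4, -1], [0, 1, -1], [0, -1, 2]] has det V = 1, so V^{-1} = adj(V)/det V = [[1, -7, -3], [0, 2, 1], [0, 1, 1]].
Modal coordinates z(0) = V^{-1} x(0): 1·(-2) + (-7)·(-3) + (-3)·(-3) = 28; 0·(-2) + 2·(-3) + 1·(-3) = -9; 0·(-2) + 1·(-3) + 1·(-3) = -6; so z(0) = [28, -9, -6]^T.
x_1(t) = Σ_i (v_i)_1 · z_i(0) · e^{λ_i t} (row 1 of V times the modal terms).
x_1(1.2) = 1·28·e^{-5·1.2} + 4·(-9)·e^{-4·1.2} + (-1)·(-6)·e^{-2·1.2} = 28·0.002479 + (-36)·0.008230 + 6·0.090718 = 0.3174.

0.3174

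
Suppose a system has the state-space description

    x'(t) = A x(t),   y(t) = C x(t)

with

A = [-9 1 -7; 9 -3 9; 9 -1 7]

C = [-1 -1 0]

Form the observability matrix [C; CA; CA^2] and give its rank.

2

CA = [[0, 2, -2]]
CA^2 = [[0, -4, 4]]
Observability matrix O = [C; CA; CA^2] = [[-1, -1, 0], [0, 2, -2], [0, -4, 4]]
The columns c1, c2, c3 of O are linearly dependent: -c1 + c2 + c3 = 0 (check each entry), so rank(O) ≤ 2.
The 2×2 minor from rows 1, 2, columns 1, 2 is (-1)·2 - (-1)·0 = -2 - 0 = -2 ≠ 0, so rank(O) = 2.
rank(O) = 2 < n = 3, so the pair (A, C) is not completely observable.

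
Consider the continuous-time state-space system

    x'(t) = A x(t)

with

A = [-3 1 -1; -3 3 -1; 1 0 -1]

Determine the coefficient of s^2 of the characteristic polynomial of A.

Expand det(sI - A) for the 3×3 matrix.
p(s) = s^3 + s^2 - 5s - 8.
(Check: constant term = det(-A) = (-1)^3 det A = -8; coefficient of s^2 = -tr A = 1.)
The coefficient of s^2 is 1.

1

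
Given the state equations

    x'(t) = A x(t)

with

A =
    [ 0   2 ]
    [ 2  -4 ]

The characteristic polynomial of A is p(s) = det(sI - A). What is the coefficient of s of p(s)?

4

For a 2×2 matrix, det(sI - A) = s^2 - (tr A)s + det A.
tr A = -4, det A = -4.
So p(s) = s^2 + 4s - 4.
The coefficient of s is 4.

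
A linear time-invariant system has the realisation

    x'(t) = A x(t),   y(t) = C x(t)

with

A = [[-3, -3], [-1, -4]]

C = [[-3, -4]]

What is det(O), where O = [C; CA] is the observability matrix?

-23

CA = [[13, 25]]
Observability matrix O = [C; CA] = [[-3, -4], [13, 25]]
det(O) = (-3)·25 - (-4)·13 = -75 - (-52) = -23
Since det(O) ≠ 0, rank(O) = 2 and the system is completely observable.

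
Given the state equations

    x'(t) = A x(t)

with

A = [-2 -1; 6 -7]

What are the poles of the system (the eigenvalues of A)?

det(sI - A) = s^2 - (tr A)s + det A, with tr A = (-2) + (-7) = -9 and det A = (-2)·(-7) - (-1)·6 = 14 - (-6) = 20.
So p(s) = det(sI - A) = s^2 + 9s + 20.
Factor s^2 + 9s + 20: two numbers with sum -9 and product 20 are -4 and -5, so s^2 + 9s + 20 = (s + 4)(s + 5).
Hence p(s) = (s + 4) (s + 5), with roots -5, -4.
All eigenvalues have negative real part, so the system is asymptotically stable.

-5, -4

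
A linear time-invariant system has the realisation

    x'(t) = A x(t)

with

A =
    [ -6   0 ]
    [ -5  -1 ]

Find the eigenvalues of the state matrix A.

det(sI - A) = s^2 - (tr A)s + det A, with tr A = (-6) + (-1) = -7 and det A = (-6)·(-1) - 0·(-5) = 6 - 0 = 6.
So p(s) = det(sI - A) = s^2 + 7s + 6.
Factor s^2 + 7s + 6: two numbers with sum -7 and product 6 are -1 and -6, so s^2 + 7s + 6 = (s + 1)(s + 6).
Hence p(s) = (s + 1) (s + 6), with roots -6, -1.
All eigenvalues have negative real part, so the system is asymptotically stable.

-6, -1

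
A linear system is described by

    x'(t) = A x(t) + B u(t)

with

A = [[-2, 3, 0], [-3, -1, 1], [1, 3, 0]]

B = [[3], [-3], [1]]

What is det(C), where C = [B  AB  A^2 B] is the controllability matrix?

2277

AB = [[-15], [-5], [-6]]
A^2B = [[15], [44], [-30]]
Controllability matrix C = [B  AB  A^2B] = [[3, -15, 15], [-3, -5, 44], [1, -6, -30]]
Expanding along the first row, det(C) = 3·((-5)·(-30) - 44·(-6)) - (-15)·((-3)·(-30) - 44·1) + 15·((-3)·(-6) - (-5)·1) = 3·414 - (-15)·46 + 15·23 = 2277
Since det(C) ≠ 0, rank(C) = 3 and the system is completely controllable.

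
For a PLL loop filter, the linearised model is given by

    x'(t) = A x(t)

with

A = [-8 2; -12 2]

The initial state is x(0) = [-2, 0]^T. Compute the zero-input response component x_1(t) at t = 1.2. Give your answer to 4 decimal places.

det(sI - A) = s^2 - (tr A)s + det A, with tr A = (-8) + 2 = -6 and det A = (-8)·2 - 2·(-12) = -16 - (-24) = 8.
So p(s) = det(sI - A) = s^2 + 6s + 8.
Factor s^2 + 6s + 8: two numbers with sum -6 and product 8 are -2 and -4, so s^2 + 6s + 8 = (s + 2)(s + 4).
Hence p(s) = (s + 2) (s + 4), with roots -4, -2.
The eigenvalues -4, -2 are distinct and real, so A is diagonalisable and x(t) = e^{At} x(0) = V diag(e^{λ_i t}) V^{-1} x(0), where the columns of V are the eigenvectors.
λ = -4: A - (-4)I = [[-4, 2], [-12, 6]]. Row 1 gives (-4)·v1 + 2·v2 = 0, so take v_1 = [1, 2]^T.
λ = -2: A - (-2)I = [[-6, 2], [-12, 4]]. Row 1 gives (-6)·v1 + 2·v2 = 0, so take v_2 = [-1, -3]^T.
V = [v_1 v_2] = [[1, -1], [2, -3]] has det V = -1, so V^{-1} = adj(V)/det V = [[3, -1], [2, -1]].
Modal coordinates z(0) = V^{-1} x(0): 3·(-2) + (-1)·0 = -6; 2·(-2) + (-1)·0 = -4; so z(0) = [-6, -4]^T.
x_1(t) = Σ_i (v_i)_1 · z_i(0) · e^{λ_i t} (row 1 of V times the modal terms).
x_1(1.2) = 1·(-6)·e^{-4·1.2} + (-1)·(-4)·e^{-2·1.2} = (-6)·0.008230 + 4·0.090718 = 0.3135.

0.3135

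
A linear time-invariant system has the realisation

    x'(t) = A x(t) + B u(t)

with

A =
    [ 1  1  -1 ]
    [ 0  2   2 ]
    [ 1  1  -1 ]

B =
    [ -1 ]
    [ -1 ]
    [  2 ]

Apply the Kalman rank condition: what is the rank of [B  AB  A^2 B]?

AB = [[-4], [2], [-4]]
A^2B = [[2], [-4], [2]]
Controllability matrix C = [B  AB  A^2B] = [[-1, -4, 2], [-1, 2, -4], [2, -4, 2]]
det(C) = (-1)·(2·2 - (-4)·(-4)) - (-4)·((-1)·2 - (-4)·2) + 2·((-1)·(-4) - 2·2) = (-1)·(-12) - (-4)·6 + 2·0 = 36 ≠ 0, so rank(C) = 3.
rank(C) = 3 = n, so the pair (A, B) is completely controllable.

3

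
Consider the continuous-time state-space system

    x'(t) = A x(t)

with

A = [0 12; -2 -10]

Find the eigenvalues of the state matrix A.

det(sI - A) = s^2 - (tr A)s + det A, with tr A = 0 + (-10) = -10 and det A = 0·(-10) - 12·(-2) = 0 - (-24) = 24.
So p(s) = det(sI - A) = s^2 + 10s + 24.
Factor s^2 + 10s + 24: two numbers with sum -10 and product 24 are -4 and -6, so s^2 + 10s + 24 = (s + 4)(s + 6).
Hence p(s) = (s + 4) (s + 6), with roots -6, -4.
All eigenvalues have negative real part, so the system is asymptotically stable.

-6, -4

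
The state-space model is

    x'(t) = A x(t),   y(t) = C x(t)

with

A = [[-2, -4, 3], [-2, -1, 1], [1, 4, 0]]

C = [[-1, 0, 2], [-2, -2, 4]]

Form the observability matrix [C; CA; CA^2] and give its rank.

CA = [[4, 12, -3], [12, 26, -8]]
CA^2 = [[-35, -40, 24], [-84, -106, 62]]
Observability matrix O = [C; CA; CA^2] = [[-1, 0, 2], [-2, -2, 4], [4, 12, -3], [12, 26, -8], [-35, -40, 24], [-84, -106, 62]]
Take the 3×3 submatrix of O formed by rows 1, 2, 3: [[-1, 0, 2], [-2, -2, 4], [4, 12, -3]]. Its determinant is (-1)·((-2)·(-3) - 4·12) - 0·((-2)·(-3) - 4·4) + 2·((-2)·12 - (-2)·4) = (-1)·(-42) - 0·(-10) + 2·(-16) = 10 ≠ 0.
So rank(O) ≥ 3; since O has 3 columns, rank(O) = 3.
rank(O) = 3 = n, so the pair (A, C) is completely observable.

3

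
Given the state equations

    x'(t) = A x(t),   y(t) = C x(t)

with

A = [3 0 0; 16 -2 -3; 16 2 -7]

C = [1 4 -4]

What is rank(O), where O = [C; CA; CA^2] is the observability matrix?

2

CA = [[3, -16, 16]]
CA^2 = [[9, 64, -64]]
Observability matrix O = [C; CA; CA^2] = [[1, 4, -4], [3, -16, 16], [9, 64, -64]]
The columns c1, c2, c3 of O are linearly dependent: c2 + c3 = 0 (check each entry), so rank(O) ≤ 2.
The 2×2 minor from rows 1, 2, columns 1, 2 is 1·(-16) - 4·3 = -16 - 12 = -28 ≠ 0, so rank(O) = 2.
rank(O) = 2 < n = 3, so the pair (A, C) is not completely observable.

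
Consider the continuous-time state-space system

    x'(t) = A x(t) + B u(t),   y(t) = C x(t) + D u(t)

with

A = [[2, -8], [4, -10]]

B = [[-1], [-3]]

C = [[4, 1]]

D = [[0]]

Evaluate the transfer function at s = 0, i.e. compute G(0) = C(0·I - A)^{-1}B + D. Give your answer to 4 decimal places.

G(0) = C(-A)^{-1}B + D = -C A^{-1} B + D.
det A = 12, so A^{-1} = (1/12)·adj(A) = [[-5/6, 2/3], [-1/3, 1/6]]
A^{-1} B = [-7/6, -1/6]^T
C A^{-1} B = -29/6
G(0) = D - C A^{-1} B = 0 - (-29/6) = 29/6 ≈ 4.8333

4.8333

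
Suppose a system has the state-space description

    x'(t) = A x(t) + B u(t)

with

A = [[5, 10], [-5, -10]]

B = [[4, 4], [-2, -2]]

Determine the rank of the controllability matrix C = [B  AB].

AB = [[0, 0], [0, 0]]
Controllability matrix C = [B  AB] = [[4, 4, 0, 0], [-2, -2, 0, 0]]
Every column of C is a scalar multiple of column 1 = [4, -2] (multipliers 1, 1, 0, 0), so the columns span a one-dimensional space.
C ≠ 0, hence rank(C) = 1.
rank(C) = 1 < n = 2, so the pair (A, B) is not completely controllable.

1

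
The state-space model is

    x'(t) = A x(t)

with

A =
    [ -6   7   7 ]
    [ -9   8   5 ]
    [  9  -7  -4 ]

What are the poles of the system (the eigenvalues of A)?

det(sI - A) = s^3 - (tr A)s^2 + (M11 + M22 + M33)s - det A, where Mii is the 2×2 principal minor of A obtained by deleting row i and column i.
tr A = (-6) + 8 + (-4) = -2; M11 = 8·(-4) - 5·(-7) = -32 - (-35) = 3; M22 = (-6)·(-4) - 7·9 = 24 - 63 = -39; M33 = (-6)·8 - 7·(-9) = -48 - (-63) = 15; sum of minors = -21.
det A = (-6)·(8·(-4) - 5·(-7)) - 7·((-9)·(-4) - 5·9) + 7·((-9)·(-7) - 8·9) = (-6)·3 - 7·(-9) + 7·(-9) = -18.
So p(s) = det(sI - A) = s^3 + 2s^2 - 21s + 18.
Rational-root test: any integer root divides 18. Testing small divisors, s = 1 works: p(1) = 1 + 2 + (-21) + 18 = 0, so (s - 1) is a factor.
Dividing, p(s) = (s - 1)(s^2 + 3s - 18).
Factor s^2 + 3s - 18: two numbers with sum -3 and product -18 are 3 and -6, so s^2 + 3s - 18 = (s - 3)(s + 6).
Hence p(s) = (s - 3) (s - 1) (s + 6), with roots -6, 1, 3.
At least one eigenvalue has non-negative real part, so the system is not asymptotically stable.

-6, 1, 3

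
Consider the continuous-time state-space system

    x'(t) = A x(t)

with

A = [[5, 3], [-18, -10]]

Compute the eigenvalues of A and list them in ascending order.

det(sI - A) = s^2 - (tr A)s + det A, with tr A = 5 + (-10) = -5 and det A = 5·(-10) - 3·(-18) = -50 - (-54) = 4.
So p(s) = det(sI - A) = s^2 + 5s + 4.
Factor s^2 + 5s + 4: two numbers with sum -5 and product 4 are -1 and -4, so s^2 + 5s + 4 = (s + 1)(s + 4).
Hence p(s) = (s + 1) (s + 4), with roots -4, -1.
All eigenvalues have negative real part, so the system is asymptotically stable.

-4, -1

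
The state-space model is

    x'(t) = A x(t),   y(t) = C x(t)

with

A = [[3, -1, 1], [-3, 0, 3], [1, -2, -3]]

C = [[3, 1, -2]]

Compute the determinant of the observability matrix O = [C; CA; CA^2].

CA = [[4, 1, 12]]
CA^2 = [[21, -28, -29]]
Observability matrix O = [C; CA; CA^2] = [[3, 1, -2], [4, 1, 12], [21, -28, -29]]
Expanding along the first row, det(O) = 3·(1·(-29) - 12·(-28)) - 1·(4·(-29) - 12·21) + (-2)·(4·(-28) - 1·21) = 3·307 - 1·(-368) + (-2)·(-133) = 1555
Since det(O) ≠ 0, rank(O) = 3 and the system is completely observable.

1555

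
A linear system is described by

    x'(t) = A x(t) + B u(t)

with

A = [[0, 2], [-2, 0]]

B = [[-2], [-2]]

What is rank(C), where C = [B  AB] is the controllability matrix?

AB = [[-4], [4]]
Controllability matrix C = [B  AB] = [[-2, -4], [-2, 4]]
det(C) = (-2)·4 - (-4)·(-2) = -8 - 8 = -16 ≠ 0, so rank(C) = 2.
rank(C) = 2 = n, so the pair (A, B) is completely controllable.

2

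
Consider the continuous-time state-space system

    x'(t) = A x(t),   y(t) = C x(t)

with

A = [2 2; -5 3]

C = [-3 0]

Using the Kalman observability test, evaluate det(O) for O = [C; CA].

18

CA = [[-6, -6]]
Observability matrix O = [C; CA] = [[-3, 0], [-6, -6]]
det(O) = (-3)·(-6) - 0·(-6) = 18 - 0 = 18
Since det(O) ≠ 0, rank(O) = 2 and the system is completely observable.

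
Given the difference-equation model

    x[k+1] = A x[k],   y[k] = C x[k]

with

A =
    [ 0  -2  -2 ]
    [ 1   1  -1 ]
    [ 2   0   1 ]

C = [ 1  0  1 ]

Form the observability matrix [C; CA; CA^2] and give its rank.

CA = [[2, -2, -1]]
CA^2 = [[-4, -6, -3]]
Observability matrix O = [C; CA; CA^2] = [[1, 0, 1], [2, -2, -1], [-4, -6, -3]]
det(O) = 1·((-2)·(-3) - (-1)·(-6)) - 0·(2·(-3) - (-1)·(-4)) + 1·(2·(-6) - (-2)·(-4)) = 1·0 - 0·(-10) + 1·(-20) = -20 ≠ 0, so rank(O) = 3.
rank(O) = 3 = n, so the pair (A, C) is completely observable.

3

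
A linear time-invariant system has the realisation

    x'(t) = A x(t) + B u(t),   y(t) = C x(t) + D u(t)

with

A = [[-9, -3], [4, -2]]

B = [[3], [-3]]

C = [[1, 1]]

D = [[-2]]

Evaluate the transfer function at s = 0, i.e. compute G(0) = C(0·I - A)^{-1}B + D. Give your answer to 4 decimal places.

G(0) = C(-A)^{-1}B + D = -C A^{-1} B + D.
det A = 30, so A^{-1} = (1/30)·adj(A) = [[-1/15, 1/10], [-2/15, -3/10]]
A^{-1} B = [-1/2, 1/2]^T
C A^{-1} B = 0
G(0) = D - C A^{-1} B = -2 - (0) = -2

-2.0000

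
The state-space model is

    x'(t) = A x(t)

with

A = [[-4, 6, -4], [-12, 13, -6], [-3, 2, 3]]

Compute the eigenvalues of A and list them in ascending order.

3, 4, 5

det(sI - A) = s^3 - (tr A)s^2 + (M11 + M22 + M33)s - det A, where Mii is the 2×2 principal minor of A obtained by deleting row i and column i.
tr A = (-4) + 13 + 3 = 12; M11 = 13·3 - (-6)·2 = 39 - (-12) = 51; M22 = (-4)·3 - (-4)·(-3) = -12 - 12 = -24; M33 = (-4)·13 - 6·(-12) = -52 - (-72) = 20; sum of minors = 47.
det A = (-4)·(13·3 - (-6)·2) - 6·((-12)·3 - (-6)·(-3)) + (-4)·((-12)·2 - 13·(-3)) = (-4)·51 - 6·(-54) + (-4)·15 = 60.
So p(s) = det(sI - A) = s^3 - 12s^2 + 47s - 60.
Rational-root test: any integer root divides -60. Testing small divisors, s = 3 works: p(3) = 27 + (-108) + 141 + (-60) = 0, so (s - 3) is a factor.
Dividing, p(s) = (s - 3)(s^2 - 9s + 20).
Factor s^2 - 9s + 20: two numbers with sum 9 and product 20 are 5 and 4, so s^2 - 9s + 20 = (s - 5)(s - 4).
Hence p(s) = (s - 5) (s - 4) (s - 3), with roots 3, 4, 5.
At least one eigenvalue has non-negative real part, so the system is not asymptotically stable.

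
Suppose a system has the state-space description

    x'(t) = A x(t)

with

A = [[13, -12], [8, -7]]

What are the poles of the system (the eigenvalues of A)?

1, 5

det(sI - A) = s^2 - (tr A)s + det A, with tr A = 13 + (-7) = 6 and det A = 13·(-7) - (-12)·8 = -91 - (-96) = 5.
So p(s) = det(sI - A) = s^2 - 6s + 5.
Factor s^2 - 6s + 5: two numbers with sum 6 and product 5 are 5 and 1, so s^2 - 6s + 5 = (s - 5)(s - 1).
Hence p(s) = (s - 5) (s - 1), with roots 1, 5.
At least one eigenvalue has non-negative real part, so the system is not asymptotically stable.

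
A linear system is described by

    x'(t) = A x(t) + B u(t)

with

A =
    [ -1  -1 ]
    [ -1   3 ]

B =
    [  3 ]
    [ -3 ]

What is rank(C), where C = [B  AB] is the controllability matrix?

AB = [[0], [-12]]
Controllability matrix C = [B  AB] = [[3, 0], [-3, -12]]
det(C) = 3·(-12) - 0·(-3) = -36 - 0 = -36 ≠ 0, so rank(C) = 2.
rank(C) = 2 = n, so the pair (A, B) is completely controllable.

2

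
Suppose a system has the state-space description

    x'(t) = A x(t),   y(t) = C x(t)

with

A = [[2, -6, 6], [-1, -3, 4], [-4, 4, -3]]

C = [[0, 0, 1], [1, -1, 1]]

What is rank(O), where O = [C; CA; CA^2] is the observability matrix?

CA = [[-4, 4, -3], [-1, 1, -1]]
CA^2 = [[0, 0, 1], [1, -1, 1]]
Observability matrix O = [C; CA; CA^2] = [[0, 0, 1], [1, -1, 1], [-4, 4, -3], [-1, 1, -1], [0, 0, 1], [1, -1, 1]]
The columns c1, c2, c3 of O are linearly dependent: c1 + c2 = 0 (check each entry), so rank(O) ≤ 2.
The 2×2 minor from rows 1, 2, columns 1, 3 is 0·1 - 1·1 = 0 - 1 = -1 ≠ 0, so rank(O) = 2.
rank(O) = 2 < n = 3, so the pair (A, C) is not completely observable.

2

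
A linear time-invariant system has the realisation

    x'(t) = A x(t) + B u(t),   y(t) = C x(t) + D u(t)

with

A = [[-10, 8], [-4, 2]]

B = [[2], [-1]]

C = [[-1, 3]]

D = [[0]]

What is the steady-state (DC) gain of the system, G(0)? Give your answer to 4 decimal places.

-3.5000

G(0) = C(-A)^{-1}B + D = -C A^{-1} B + D.
det A = 12, so A^{-1} = (1/12)·adj(A) = [[1/6, -2/3], [1/3, -5/6]]
A^{-1} B = [1, 3/2]^T
C A^{-1} B = 7/2
G(0) = D - C A^{-1} B = 0 - (7/2) = -7/2 ≈ -3.5000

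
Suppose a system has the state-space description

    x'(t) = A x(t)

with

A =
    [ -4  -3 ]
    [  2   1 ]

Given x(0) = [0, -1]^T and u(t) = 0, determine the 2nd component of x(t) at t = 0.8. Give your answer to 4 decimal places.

det(sI - A) = s^2 - (tr A)s + det A, with tr A = (-4) + 1 = -3 and det A = (-4)·1 - (-3)·2 = -4 - (-6) = 2.
So p(s) = det(sI - A) = s^2 + 3s + 2.
Factor s^2 + 3s + 2: two numbers with sum -3 and product 2 are -1 and -2, so s^2 + 3s + 2 = (s + 1)(s + 2).
Hence p(s) = (s + 1) (s + 2), with roots -2, -1.
The eigenvalues -2, -1 are distinct and real, so A is diagonalisable and x(t) = e^{At} x(0) = V diag(e^{λ_i t}) V^{-1} x(0), where the columns of V are the eigenvectors.
λ = -2: A - (-2)I = [[-2, -3], [2, 3]]. Row 1 gives (-2)·v1 + (-3)·v2 = 0, so take v_1 = [-3, 2]^T.
λ = -1: A - (-1)I = [[-3, -3], [2, 2]]. Row 1 gives (-3)·v1 + (-3)·v2 = 0, so take v_2 = [-1, 1]^T.
V = [v_1 v_2] = [[-3, -1], [2, 1]] has det V = -1, so V^{-1} = adj(V)/det V = [[-1, -1], [2, 3]].
Modal coordinates z(0) = V^{-1} x(0): (-1)·0 + (-1)·(-1) = 1; 2·0 + 3·(-1) = -3; so z(0) = [1, -3]^T.
x_2(t) = Σ_i (v_i)_2 · z_i(0) · e^{λ_i t} (row 2 of V times the modal terms).
x_2(0.8) = 2·1·e^{-2·0.8} + 1·(-3)·e^{-1·0.8} = 2·0.201897 + (-3)·0.449329 = -0.9442.

-0.9442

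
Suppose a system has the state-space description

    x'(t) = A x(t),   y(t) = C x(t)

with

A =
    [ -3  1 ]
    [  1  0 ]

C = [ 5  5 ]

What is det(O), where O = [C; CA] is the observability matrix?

CA = [[-10, 5]]
Observability matrix O = [C; CA] = [[5, 5], [-10, 5]]
det(O) = 5·5 - 5·(-10) = 25 - (-50) = 75
Since det(O) ≠ 0, rank(O) = 2 and the system is completely observable.

75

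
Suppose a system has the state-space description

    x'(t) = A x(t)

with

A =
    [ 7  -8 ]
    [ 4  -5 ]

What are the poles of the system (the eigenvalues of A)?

det(sI - A) = s^2 - (tr A)s + det A, with tr A = 7 + (-5) = 2 and det A = 7·(-5) - (-8)·4 = -35 - (-32) = -3.
So p(s) = det(sI - A) = s^2 - 2s - 3.
Factor s^2 - 2s - 3: two numbers with sum 2 and product -3 are 3 and -1, so s^2 - 2s - 3 = (s - 3)(s + 1).
Hence p(s) = (s - 3) (s + 1), with roots -1, 3.
At least one eigenvalue has non-negative real part, so the system is not asymptotically stable.

-1, 3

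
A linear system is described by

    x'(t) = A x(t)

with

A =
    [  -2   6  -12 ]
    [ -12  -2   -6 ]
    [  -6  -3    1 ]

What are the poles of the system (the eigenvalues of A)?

-5, -2, 4

det(sI - A) = s^3 - (tr A)s^2 + (M11 + M22 + M33)s - det A, where Mii is the 2×2 principal minor of A obtained by deleting row i and column i.
tr A = (-2) + (-2) + 1 = -3; M11 = (-2)·1 - (-6)·(-3) = -2 - 18 = -20; M22 = (-2)·1 - (-12)·(-6) = -2 - 72 = -74; M33 = (-2)·(-2) - 6·(-12) = 4 - (-72) = 76; sum of minors = -18.
det A = (-2)·((-2)·1 - (-6)·(-3)) - 6·((-12)·1 - (-6)·(-6)) + (-12)·((-12)·(-3) - (-2)·(-6)) = (-2)·(-20) - 6·(-48) + (-12)·24 = 40.
So p(s) = det(sI - A) = s^3 + 3s^2 - 18s - 40.
Rational-root test: any integer root divides -40. Testing small divisors, s = -2 works: p(-2) = -8 + 12 + 36 + (-40) = 0, so (s + 2) is a factor.
Dividing, p(s) = (s + 2)(s^2 + s - 20).
Factor s^2 + s - 20: two numbers with sum -1 and product -20 are 4 and -5, so s^2 + s - 20 = (s - 4)(s + 5).
Hence p(s) = (s - 4) (s + 2) (s + 5), with roots -5, -2, 4.
At least one eigenvalue has non-negative real part, so the system is not asymptotically stable.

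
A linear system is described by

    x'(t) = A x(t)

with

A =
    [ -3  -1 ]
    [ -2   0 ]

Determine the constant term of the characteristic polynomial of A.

For a 2×2 matrix, det(sI - A) = s^2 - (tr A)s + det A.
tr A = -3, det A = -2.
So p(s) = s^2 + 3s - 2.
The constant term is -2.

-2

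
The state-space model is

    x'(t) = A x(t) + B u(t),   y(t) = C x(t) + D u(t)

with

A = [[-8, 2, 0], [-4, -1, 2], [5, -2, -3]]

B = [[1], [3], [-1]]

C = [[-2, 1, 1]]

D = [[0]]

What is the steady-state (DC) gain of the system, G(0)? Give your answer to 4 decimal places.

-0.1500

G(0) = C(-A)^{-1}B + D = -C A^{-1} B + D.
det A = -60, so A^{-1} = (1/-60)·adj(A) = [[-7/60, -1/10, -1/15], [1/30, -2/5, -4/15], [-13/60, 1/10, -4/15]]
A^{-1} B = [-7/20, -9/10, 7/20]^T
C A^{-1} B = 3/20
G(0) = D - C A^{-1} B = 0 - (3/20) = -3/20 ≈ -0.1500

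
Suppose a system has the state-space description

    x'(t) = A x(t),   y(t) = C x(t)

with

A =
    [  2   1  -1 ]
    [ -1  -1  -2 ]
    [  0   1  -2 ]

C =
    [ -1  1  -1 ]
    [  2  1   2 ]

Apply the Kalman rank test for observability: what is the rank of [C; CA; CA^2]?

3

CA = [[-3, -3, 1], [3, 3, -8]]
CA^2 = [[-3, 1, 7], [3, -8, 7]]
Observability matrix O = [C; CA; CA^2] = [[-1, 1, -1], [2, 1, 2], [-3, -3, 1], [3, 3, -8], [-3, 1, 7], [3, -8, 7]]
Take the 3×3 submatrix of O formed by rows 1, 2, 3: [[-1, 1, -1], [2, 1, 2], [-3, -3, 1]]. Its determinant is (-1)·(1·1 - 2·(-3)) - 1·(2·1 - 2·(-3)) + (-1)·(2·(-3) - 1·(-3)) = (-1)·7 - 1·8 + (-1)·(-3) = -12 ≠ 0.
So rank(O) ≥ 3; since O has 3 columns, rank(O) = 3.
rank(O) = 3 = n, so the pair (A, C) is completely observable.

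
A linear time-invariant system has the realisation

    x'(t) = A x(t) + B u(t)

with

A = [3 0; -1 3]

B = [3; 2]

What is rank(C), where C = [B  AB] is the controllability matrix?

2

AB = [[9], [3]]
Controllability matrix C = [B  AB] = [[3, 9], [2, 3]]
det(C) = 3·3 - 9·2 = 9 - 18 = -9 ≠ 0, so rank(C) = 2.
rank(C) = 2 = n, so the pair (A, B) is completely controllable.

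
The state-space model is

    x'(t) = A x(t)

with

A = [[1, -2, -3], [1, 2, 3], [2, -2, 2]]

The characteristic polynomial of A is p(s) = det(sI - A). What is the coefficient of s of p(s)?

Expand det(sI - A) for the 3×3 matrix.
p(s) = s^3 - 5s^2 + 22s - 20.
(Check: constant term = det(-A) = (-1)^3 det A = -20; coefficient of s^2 = -tr A = -5.)
The coefficient of s is 22.

22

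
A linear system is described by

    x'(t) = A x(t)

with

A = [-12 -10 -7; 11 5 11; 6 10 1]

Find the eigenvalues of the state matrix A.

det(sI - A) = s^3 - (tr A)s^2 + (M11 + M22 + M33)s - det A, where Mii is the 2×2 principal minor of A obtained by deleting row i and column i.
tr A = (-12) + 5 + 1 = -6; M11 = 5·1 - 11·10 = 5 - 110 = -105; M22 = (-12)·1 - (-7)·6 = -12 - (-42) = 30; M33 = (-12)·5 - (-10)·11 = -60 - (-110) = 50; sum of minors = -25.
det A = (-12)·(5·1 - 11·10) - (-10)·(11·1 - 11·6) + (-7)·(11·10 - 5·6) = (-12)·(-105) - (-10)·(-55) + (-7)·80 = 150.
So p(s) = det(sI - A) = s^3 + 6s^2 - 25s - 150.
Rational-root test: any integer root divides -150. Testing small divisors, s = -5 works: p(-5) = -125 + 150 + 125 + (-150) = 0, so (s + 5) is a factor.
Dividing, p(s) = (s + 5)(s^2 + s - 30).
Factor s^2 + s - 30: two numbers with sum -1 and product -30 are 5 and -6, so s^2 + s - 30 = (s - 5)(s + 6).
Hence p(s) = (s - 5) (s + 5) (s + 6), with roots -6, -5, 5.
At least one eigenvalue has non-negative real part, so the system is not asymptotically stable.

-6, -5, 5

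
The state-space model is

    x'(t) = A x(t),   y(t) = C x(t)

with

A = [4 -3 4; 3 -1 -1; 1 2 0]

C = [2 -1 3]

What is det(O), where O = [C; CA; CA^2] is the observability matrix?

-260

CA = [[8, 1, 9]]
CA^2 = [[44, -7, 31]]
Observability matrix O = [C; CA; CA^2] = [[2, -1, 3], [8, 1, 9], [44, -7, 31]]
Expanding along the first row, det(O) = 2·(1·31 - 9·(-7)) - (-1)·(8·31 - 9·44) + 3·(8·(-7) - 1·44) = 2·94 - (-1)·(-148) + 3·(-100) = -260
Since det(O) ≠ 0, rank(O) = 3 and the system is completely observable.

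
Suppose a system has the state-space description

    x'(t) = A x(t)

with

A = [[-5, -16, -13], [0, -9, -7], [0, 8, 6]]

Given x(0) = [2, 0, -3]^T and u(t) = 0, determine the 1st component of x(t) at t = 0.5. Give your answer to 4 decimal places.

det(sI - A) = s^3 - (tr A)s^2 + (M11 + M22 + M33)s - det A, where Mii is the 2×2 principal minor of A obtained by deleting row i and column i.
tr A = (-5) + (-9) + 6 = -8; M11 = (-9)·6 - (-7)·8 = -54 - (-56) = 2; M22 = (-5)·6 - (-13)·0 = -30 - 0 = -30; M33 = (-5)·(-9) - (-16)·0 = 45 - 0 = 45; sum of minors = 17.
det A = (-5)·((-9)·6 - (-7)·8) - (-16)·(0·6 - (-7)·0) + (-13)·(0·8 - (-9)·0) = (-5)·2 - (-16)·0 + (-13)·0 = -10.
So p(s) = det(sI - A) = s^3 + 8s^2 + 17s + 10.
Rational-root test: any integer root divides 10. Testing small divisors, s = -1 works: p(-1) = -1 + 8 + (-17) + 10 = 0, so (s + 1) is a factor.
Dividing, p(s) = (s + 1)(s^2 + 7s + 10).
Factor s^2 + 7s + 10: two numbers with sum -7 and product 10 are -2 and -5, so s^2 + 7s + 10 = (s + 2)(s + 5).
Hence p(s) = (s + 1) (s + 2) (s + 5), with roots -5, -2, -1.
The eigenvalues -5, -2, -1 are distinct and real, so A is diagonalisable and x(t) = e^{At} x(0) = V diag(e^{λ_i t}) V^{-1} x(0), where the columns of V are the eigenvectors.
λ = -5: A - (-5)I = [[0, -16, -13], [0, -4, -7], [0, 8, 11]]. v must be orthogonal to every row; (row 1) × (row 2) = [60, 0, 0], so take v_1 = [1, 0, 0]^T.
λ = -2: A - (-2)I = [[-3, -16, -13], [0, -7, -7], [0, 8, 8]]. v must be orthogonal to every row; (row 1) × (row 2) = [21, -21, 21], so take v_2 = [1, -1, 1]^T.
λ = -1: A - (-1)I = [[-4, -16, -13], [0, -8, -7], [0, 8, 7]]. v must be orthogonal to every row; (row 1) × (row 2) = [8, -28, 32], so take v_3 = [2, -7, 8]^T.
V = [v_1 v_2 v_3] = [[1, 1, 2], [0, -1, -7], [0, 1, 8]] has det V = -1, so V^{-1} = adj(V)/det V = [[1, 6, 5], [0, -8, -7], [0, 1, 1]].
Modal coordinates z(0) = V^{-1} x(0): 1·2 + 6·0 + 5·(-3) = -13; 0·2 + (-8)·0 + (-7)·(-3) = 21; 0·2 + 1·0 + 1·(-3) = -3; so z(0) = [-13, 21, -3]^T.
x_1(t) = Σ_i (v_i)_1 · z_i(0) · e^{λ_i t} (row 1 of V times the modal terms).
x_1(0.5) = 1·(-13)·e^{-5·0.5} + 1·21·e^{-2·0.5} + 2·(-3)·e^{-1·0.5} = (-13)·0.082085 + 21·0.367879 + (-6)·0.606531 = 3.0192.

3.0192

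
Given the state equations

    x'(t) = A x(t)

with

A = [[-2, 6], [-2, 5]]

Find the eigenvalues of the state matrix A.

1, 2

det(sI - A) = s^2 - (tr A)s + det A, with tr A = (-2) + 5 = 3 and det A = (-2)·5 - 6·(-2) = -10 - (-12) = 2.
So p(s) = det(sI - A) = s^2 - 3s + 2.
Factor s^2 - 3s + 2: two numbers with sum 3 and product 2 are 2 and 1, so s^2 - 3s + 2 = (s - 2)(s - 1).
Hence p(s) = (s - 2) (s - 1), with roots 1, 2.
At least one eigenvalue has non-negative real part, so the system is not asymptotically stable.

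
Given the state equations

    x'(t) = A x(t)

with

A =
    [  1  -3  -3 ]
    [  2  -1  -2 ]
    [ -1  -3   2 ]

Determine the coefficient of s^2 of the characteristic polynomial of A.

Expand det(sI - A) for the 3×3 matrix.
p(s) = s^3 - 2s^2 - 4s - 19.
(Check: constant term = det(-A) = (-1)^3 det A = -19; coefficient of s^2 = -tr A = -2.)
The coefficient of s^2 is -2.

-2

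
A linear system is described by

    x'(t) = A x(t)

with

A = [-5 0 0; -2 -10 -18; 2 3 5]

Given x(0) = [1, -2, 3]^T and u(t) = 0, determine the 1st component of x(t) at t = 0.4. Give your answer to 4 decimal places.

det(sI - A) = s^3 - (tr A)s^2 + (M11 + M22 + M33)s - det A, where Mii is the 2×2 principal minor of A obtained by deleting row i and column i.
tr A = (-5) + (-10) + 5 = -10; M11 = (-10)·5 - (-18)·3 = -50 - (-54) = 4; M22 = (-5)·5 - 0·2 = -25 - 0 = -25; M33 = (-5)·(-10) - 0·(-2) = 50 - 0 = 50; sum of minors = 29.
det A = (-5)·((-10)·5 - (-18)·3) - 0·((-2)·5 - (-18)·2) + 0·((-2)·3 - (-10)·2) = (-5)·4 - 0·26 + 0·14 = -20.
So p(s) = det(sI - A) = s^3 + 10s^2 + 29s + 20.
Rational-root test: any integer root divides 20. Testing small divisors, s = -1 works: p(-1) = -1 + 10 + (-29) + 20 = 0, so (s + 1) is a factor.
Dividing, p(s) = (s + 1)(s^2 + 9s + 20).
Factor s^2 + 9s + 20: two numbers with sum -9 and product 20 are -4 and -5, so s^2 + 9s + 20 = (s + 4)(s + 5).
Hence p(s) = (s + 1) (s + 4) (s + 5), with roots -5, -4, -1.
The eigenvalues -5, -4, -1 are distinct and real, so A is diagonalisable and x(t) = e^{At} x(0) = V diag(e^{λ_i t}) V^{-1} x(0), where the columns of V are the eigenvectors.
λ = -5: A - (-5)I = [[0, 0, 0], [-2, -5, -18], [2, 3, 10]]. v must be orthogonal to every row; (row 2) × (row 3) = [4, -16, 4], so take v_1 = [-1, 4, -1]^T.
λ = -4: A - (-4)I = [[-1, 0, 0], [-2, -6, -18], [2, 3, 9]]. v must be orthogonal to every row; (row 1) × (row 2) = [0, -18, 6], so take v_2 = [0, 3, -1]^T.
λ = -1: A - (-1)I = [[-4, 0, 0], [-2, -9, -18], [2, 3, 6]]. v must be orthogonal to every row; (row 1) × (row 2) = [0, -72, 36], so take v_3 = [0, -2, 1]^T.
V = [v_1 v_2 v_3] = [[-1, 0, 0], [4, 3, -2], [-1, -1, 1]] has det V = -1, so V^{-1} = adj(V)/det V = [[-1, 0, 0], [2, 1, 2], [1, 1, 3]].
Modal coordinates z(0) = V^{-1} x(0): (-1)·1 + 0·(-2) + 0·3 = -1; 2·1 + 1·(-2) + 2·3 = 6; 1·1 + 1·(-2) + 3·3 = 8; so z(0) = [-1, 6, 8]^T.
x_1(t) = Σ_i (v_i)_1 · z_i(0) · e^{λ_i t} (row 1 of V times the modal terms).
x_1(0.4) = (-1)·(-1)·e^{-5·0.4} + 0·6·e^{-4·0.4} + 0·8·e^{-1·0.4} = 1·0.135335 + 0·0.201897 + 0·0.670320 = 0.1353.

0.1353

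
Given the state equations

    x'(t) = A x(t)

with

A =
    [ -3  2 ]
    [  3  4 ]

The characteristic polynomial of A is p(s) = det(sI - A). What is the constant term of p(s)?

For a 2×2 matrix, det(sI - A) = s^2 - (tr A)s + det A.
tr A = 1, det A = -18.
So p(s) = s^2 - s - 18.
The constant term is -18.

-18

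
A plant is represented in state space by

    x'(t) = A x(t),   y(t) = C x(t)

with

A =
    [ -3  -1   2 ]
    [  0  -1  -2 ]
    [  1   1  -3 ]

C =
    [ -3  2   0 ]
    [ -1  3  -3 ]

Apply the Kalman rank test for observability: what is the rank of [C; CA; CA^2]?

3

CA = [[9, 1, -10], [0, -5, 1]]
CA^2 = [[-37, -20, 46], [1, 6, 7]]
Observability matrix O = [C; CA; CA^2] = [[-3, 2, 0], [-1, 3, -3], [9, 1, -10], [0, -5, 1], [-37, -20, 46], [1, 6, 7]]
Take the 3×3 submatrix of O formed by rows 1, 2, 3: [[-3, 2, 0], [-1, 3, -3], [9, 1, -10]]. Its determinant is (-3)·(3·(-10) - (-3)·1) - 2·((-1)·(-10) - (-3)·9) + 0·((-1)·1 - 3·9) = (-3)·(-27) - 2·37 + 0·(-28) = 7 ≠ 0.
So rank(O) ≥ 3; since O has 3 columns, rank(O) = 3.
rank(O) = 3 = n, so the pair (A, C) is completely observable.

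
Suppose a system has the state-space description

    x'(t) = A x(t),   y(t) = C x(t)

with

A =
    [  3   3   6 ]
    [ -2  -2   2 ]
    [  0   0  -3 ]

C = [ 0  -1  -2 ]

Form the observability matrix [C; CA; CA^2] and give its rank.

CA = [[2, 2, 4]]
CA^2 = [[2, 2, 4]]
Observability matrix O = [C; CA; CA^2] = [[0, -1, -2], [2, 2, 4], [2, 2, 4]]
The columns c1, c2, c3 of O are linearly dependent: -2·c2 + c3 = 0 (check each entry), so rank(O) ≤ 2.
The 2×2 minor from rows 1, 2, columns 1, 2 is 0·2 - (-1)·2 = 0 - (-2) = 2 ≠ 0, so rank(O) = 2.
rank(O) = 2 < n = 3, so the pair (A, C) is not completely observable.

2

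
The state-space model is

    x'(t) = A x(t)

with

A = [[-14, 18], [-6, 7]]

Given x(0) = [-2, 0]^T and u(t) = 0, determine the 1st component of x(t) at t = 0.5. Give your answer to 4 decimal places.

1.5506

det(sI - A) = s^2 - (tr A)s + det A, with tr A = (-14) + 7 = -7 and det A = (-14)·7 - 18·(-6) = -98 - (-108) = 10.
So p(s) = det(sI - A) = s^2 + 7s + 10.
Factor s^2 + 7s + 10: two numbers with sum -7 and product 10 are -2 and -5, so s^2 + 7s + 10 = (s + 2)(s + 5).
Hence p(s) = (s + 2) (s + 5), with roots -5, -2.
The eigenvalues -5, -2 are distinct and real, so A is diagonalisable and x(t) = e^{At} x(0) = V diag(e^{λ_i t}) V^{-1} x(0), where the columns of V are the eigenvectors.
λ = -5: A - (-5)I = [[-9, 18], [-6, 12]]. Row 1 gives (-9)·v1 + 18·v2 = 0, so take v_1 = [2, 1]^T.
λ = -2: A - (-2)I = [[-12, 18], [-6, 9]]. Row 1 gives (-12)·v1 + 18·v2 = 0, so take v_2 = [-3, -2]^T.
V = [v_1 v_2] = [[2, -3], [1, -2]] has det V = -1, so V^{-1} = adj(V)/det V = [[2, -3], [1, -2]].
Modal coordinates z(0) = V^{-1} x(0): 2·(-2) + (-3)·0 = -4; 1·(-2) + (-2)·0 = -2; so z(0) = [-4, -2]^T.
x_1(t) = Σ_i (v_i)_1 · z_i(0) · e^{λ_i t} (row 1 of V times the modal terms).
x_1(0.5) = 2·(-4)·e^{-5·0.5} + (-3)·(-2)·e^{-2·0.5} = (-8)·0.082085 + 6·0.367879 = 1.5506.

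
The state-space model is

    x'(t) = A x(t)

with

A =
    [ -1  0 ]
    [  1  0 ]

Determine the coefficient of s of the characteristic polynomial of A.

For a 2×2 matrix, det(sI - A) = s^2 - (tr A)s + det A.
tr A = -1, det A = 0.
So p(s) = s^2 + s.
The coefficient of s is 1.

1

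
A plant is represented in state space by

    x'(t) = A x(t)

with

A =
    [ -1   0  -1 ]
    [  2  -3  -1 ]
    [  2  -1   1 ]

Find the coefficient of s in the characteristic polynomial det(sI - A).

Expand det(sI - A) for the 3×3 matrix.
p(s) = s^3 + 3s^2.
(Check: constant term = det(-A) = (-1)^3 det A = 0; coefficient of s^2 = -tr A = 3.)
The coefficient of s is 0.

0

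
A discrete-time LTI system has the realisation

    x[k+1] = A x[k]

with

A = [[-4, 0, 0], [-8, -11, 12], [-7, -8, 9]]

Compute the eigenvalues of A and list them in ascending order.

-4, -3, 1

det(zI - A) = z^3 - (tr A)z^2 + (M11 + M22 + M33)z - det A, where Mii is the 2×2 principal minor of A obtained by deleting row i and column i.
tr A = (-4) + (-11) + 9 = -6; M11 = (-11)·9 - 12·(-8) = -99 - (-96) = -3; M22 = (-4)·9 - 0·(-7) = -36 - 0 = -36; M33 = (-4)·(-11) - 0·(-8) = 44 - 0 = 44; sum of minors = 5.
det A = (-4)·((-11)·9 - 12·(-8)) - 0·((-8)·9 - 12·(-7)) + 0·((-8)·(-8) - (-11)·(-7)) = (-4)·(-3) - 0·12 + 0·(-13) = 12.
So p(z) = det(zI - A) = z^3 + 6z^2 + 5z - 12.
Rational-root test: any integer root divides -12. Testing small divisors, z = 1 works: p(1) = 1 + 6 + 5 + (-12) = 0, so (z - 1) is a factor.
Dividing, p(z) = (z - 1)(z^2 + 7z + 12).
Factor z^2 + 7z + 12: two numbers with sum -7 and product 12 are -3 and -4, so z^2 + 7z + 12 = (z + 3)(z + 4).
Hence p(z) = (z - 1) (z + 3) (z + 4), with roots -4, -3, 1.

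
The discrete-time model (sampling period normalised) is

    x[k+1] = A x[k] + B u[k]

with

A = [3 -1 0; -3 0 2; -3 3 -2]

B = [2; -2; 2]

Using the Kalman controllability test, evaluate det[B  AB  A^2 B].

-1728

AB = [[8], [-2], [-16]]
A^2B = [[26], [-56], [2]]
Controllability matrix C = [B  AB  A^2B] = [[2, 8, 26], [-2, -2, -56], [2, -16, 2]]
Expanding along the first row, det(C) = 2·((-2)·2 - (-56)·(-16)) - 8·((-2)·2 - (-56)·2) + 26·((-2)·(-16) - (-2)·2) = 2·(-900) - 8·108 + 26·36 = -1728
Since det(C) ≠ 0, rank(C) = 3 and the system is completely controllable.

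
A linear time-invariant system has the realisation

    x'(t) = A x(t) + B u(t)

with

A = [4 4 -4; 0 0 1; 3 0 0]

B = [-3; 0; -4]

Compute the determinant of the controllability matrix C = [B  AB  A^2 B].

AB = [[4], [-4], [-9]]
A^2B = [[36], [-9], [12]]
Controllability matrix C = [B  AB  A^2B] = [[-3, 4, 36], [0, -4, -9], [-4, -9, 12]]
Expanding along the first row, det(C) = (-3)·((-4)·12 - (-9)·(-9)) - 4·(0·12 - (-9)·(-4)) + 36·(0·(-9) - (-4)·(-4)) = (-3)·(-129) - 4·(-36) + 36·(-16) = -45
Since det(C) ≠ 0, rank(C) = 3 and the system is completely controllable.

-45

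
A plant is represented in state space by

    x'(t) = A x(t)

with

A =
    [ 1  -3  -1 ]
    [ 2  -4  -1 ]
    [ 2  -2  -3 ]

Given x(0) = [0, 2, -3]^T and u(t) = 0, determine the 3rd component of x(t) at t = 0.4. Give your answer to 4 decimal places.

-1.6418

det(sI - A) = s^3 - (tr A)s^2 + (M11 + M22 + M33)s - det A, where Mii is the 2×2 principal minor of A obtained by deleting row i and column i.
tr A = 1 + (-4) + (-3) = -6; M11 = (-4)·(-3) - (-1)·(-2) = 12 - 2 = 10; M22 = 1·(-3) - (-1)·2 = -3 - (-2) = -1; M33 = 1·(-4) - (-3)·2 = -4 - (-6) = 2; sum of minors = 11.
det A = 1·((-4)·(-3) - (-1)·(-2)) - (-3)·(2·(-3) - (-1)·2) + (-1)·(2·(-2) - (-4)·2) = 1·10 - (-3)·(-4) + (-1)·4 = -6.
So p(s) = det(sI - A) = s^3 + 6s^2 + 11s + 6.
Rational-root test: any integer root divides 6. Testing small divisors, s = -1 works: p(-1) = -1 + 6 + (-11) + 6 = 0, so (s + 1) is a factor.
Dividing, p(s) = (s + 1)(s^2 + 5s + 6).
Factor s^2 + 5s + 6: two numbers with sum -5 and product 6 are -2 and -3, so s^2 + 5s + 6 = (s + 2)(s + 3).
Hence p(s) = (s + 1) (s + 2) (s + 3), with roots -3, -2, -1.
The eigenvalues -3, -2, -1 are distinct and real, so A is diagonalisable and x(t) = e^{At} x(0) = V diag(e^{λ_i t}) V^{-1} x(0), where the columns of V are the eigenvectors.
λ = -3: A - (-3)I = [[4, -3, -1], [2, -1, -1], [2, -2, 0]]. v must be orthogonal to every row; (row 1) × (row 2) = [2, 2, 2], so take v_1 = [1, 1, 1]^T.
λ = -2: A - (-2)I = [[3, -3, -1], [2, -2, -1], [2, -2, -1]]. v must be orthogonal to every row; (row 1) × (row 2) = [1, 1, 0], so take v_2 = [1, 1, 0]^T.
λ = -1: A - (-1)I = [[2, -3, -1], [2, -3, -1], [2, -2, -2]]. v must be orthogonal to every row; (row 1) × (row 3) = [4, 2, 2], so take v_3 = [-2, -1, -1]^T.
V = [v_1 v_2 v_3] = [[1, 1, -2], [1, 1, -1], [1, 0, -1]] has det V = 1, so V^{-1} = adj(V)/det V = [[-1, 1, 1], [0, 1, -1], [-1, 1, 0]].
Modal coordinates z(0) = V^{-1} x(0): (-1)·0 + 1·2 + 1·(-3) = -1; 0·0 + 1·2 + (-1)·(-3) = 5; (-1)·0 + 1·2 + 0·(-3) = 2; so z(0) = [-1, 5, 2]^T.
x_3(t) = Σ_i (v_i)_3 · z_i(0) · e^{λ_i t} (row 3 of V times the modal terms).
x_3(0.4) = 1·(-1)·e^{-3·0.4} + 0·5·e^{-2·0.4} + (-1)·2·e^{-1·0.4} = (-1)·0.301194 + 0·0.449329 + (-2)·0.670320 = -1.6418.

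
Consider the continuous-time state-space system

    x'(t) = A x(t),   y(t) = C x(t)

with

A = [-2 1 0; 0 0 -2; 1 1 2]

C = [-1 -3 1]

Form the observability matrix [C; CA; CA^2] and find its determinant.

CA = [[3, 0, 8]]
CA^2 = [[2, 11, 16]]
Observability matrix O = [C; CA; CA^2] = [[-1, -3, 1], [3, 0, 8], [2, 11, 16]]
Expanding along the first row, det(O) = (-1)·(0·16 - 8·11) - (-3)·(3·16 - 8·2) + 1·(3·11 - 0·2) = (-1)·(-88) - (-3)·32 + 1·33 = 217
Since det(O) ≠ 0, rank(O) = 3 and the system is completely observable.

217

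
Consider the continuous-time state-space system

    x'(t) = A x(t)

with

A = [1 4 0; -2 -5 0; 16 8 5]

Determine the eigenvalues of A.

-3, -1, 5

det(sI - A) = s^3 - (tr A)s^2 + (M11 + M22 + M33)s - det A, where Mii is the 2×2 principal minor of A obtained by deleting row i and column i.
tr A = 1 + (-5) + 5 = 1; M11 = (-5)·5 - 0·8 = -25 - 0 = -25; M22 = 1·5 - 0·16 = 5 - 0 = 5; M33 = 1·(-5) - 4·(-2) = -5 - (-8) = 3; sum of minors = -17.
det A = 1·((-5)·5 - 0·8) - 4·((-2)·5 - 0·16) + 0·((-2)·8 - (-5)·16) = 1·(-25) - 4·(-10) + 0·64 = 15.
So p(s) = det(sI - A) = s^3 - s^2 - 17s - 15.
Rational-root test: any integer root divides -15. Testing small divisors, s = -1 works: p(-1) = -1 + (-1) + 17 + (-15) = 0, so (s + 1) is a factor.
Dividing, p(s) = (s + 1)(s^2 - 2s - 15).
Factor s^2 - 2s - 15: two numbers with sum 2 and product -15 are 5 and -3, so s^2 - 2s - 15 = (s - 5)(s + 3).
Hence p(s) = (s - 5) (s + 1) (s + 3), with roots -3, -1, 5.
At least one eigenvalue has non-negative real part, so the system is not asymptotically stable.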